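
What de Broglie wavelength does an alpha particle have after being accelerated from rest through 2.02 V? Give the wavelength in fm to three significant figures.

KE = 2eV = 2 × 1.602 × 10⁻¹⁹ × 2.020 = 6.472 × 10⁻¹⁹ J.
p = √(2mKE) = √(2 × 6.645 × 10⁻²⁷ × 6.472 × 10⁻¹⁹) = 9.274 × 10⁻²³ kg·m/s.
λ = h/p = 6.626 × 10⁻³⁴ / 9.274 × 10⁻²³ = 7.14 × 10⁻¹² m = 7140 fm.

λ = 7140 fm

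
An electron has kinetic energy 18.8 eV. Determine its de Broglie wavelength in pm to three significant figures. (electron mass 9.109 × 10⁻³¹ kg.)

λ = 283 pm

KE = 18.8 eV = 3.012 × 10⁻¹⁸ J.
p = √(2mKE) = √(2 × 9.109 × 10⁻³¹ × 3.012 × 10⁻¹⁸) = 2.342 × 10⁻²⁴ kg·m/s.
λ = h/p = 6.626 × 10⁻³⁴ / 2.342 × 10⁻²⁴ = 2.83 × 10⁻¹⁰ m = 283 pm.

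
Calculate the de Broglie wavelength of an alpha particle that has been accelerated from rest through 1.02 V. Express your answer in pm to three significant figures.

KE = 2eV = 2 × 1.602 × 10⁻¹⁹ × 1.020 = 3.268 × 10⁻¹⁹ J.
p = √(2mKE) = √(2 × 6.645 × 10⁻²⁷ × 3.268 × 10⁻¹⁹) = 6.590 × 10⁻²³ kg·m/s.
λ = h/p = 6.626 × 10⁻³⁴ / 6.590 × 10⁻²³ = 1.01 × 10⁻¹¹ m = 10.1 pm.

λ = 10.1 pm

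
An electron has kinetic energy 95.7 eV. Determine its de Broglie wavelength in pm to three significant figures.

KE = 95.7 eV = 1.533 × 10⁻¹⁷ J.
p = √(2mKE) = √(2 × 9.109 × 10⁻³¹ × 1.533 × 10⁻¹⁷) = 5.285 × 10⁻²⁴ kg·m/s.
λ = h/p = 6.626 × 10⁻³⁴ / 5.285 × 10⁻²⁴ = 1.25 × 10⁻¹⁰ m = 125 pm.

λ = 125 pm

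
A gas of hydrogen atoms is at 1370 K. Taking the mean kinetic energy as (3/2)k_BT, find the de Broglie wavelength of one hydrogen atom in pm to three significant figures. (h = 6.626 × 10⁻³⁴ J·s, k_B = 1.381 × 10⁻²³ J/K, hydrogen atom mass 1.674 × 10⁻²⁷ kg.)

KE = (3/2)k_BT = 1.5 × 1.381 × 10⁻²³ × 1370 = 2.838 × 10⁻²⁰ J.
p = √(2mKE) = √(2 × 1.674 × 10⁻²⁷ × 2.838 × 10⁻²⁰) = 9.748 × 10⁻²⁴ kg·m/s.
λ = h/p = 6.80 × 10⁻¹¹ m = 68.0 pm.

λ = 68.0 pm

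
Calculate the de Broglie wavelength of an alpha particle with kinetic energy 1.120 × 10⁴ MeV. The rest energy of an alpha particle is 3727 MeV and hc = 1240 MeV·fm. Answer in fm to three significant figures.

Total energy E = KE + m₀c² = 1.120 × 10⁴ + 3727 = 14927 MeV.
(pc)² = E² − (m₀c²)² = (14927)² − (3727)² = 2.089 × 10⁸ MeV², so pc = 1.445 × 10⁴ MeV.
λ = hc/(pc) = 1240 MeV·fm / 1.445 × 10⁴ MeV = 0.0858 fm.

λ = 0.0858 fm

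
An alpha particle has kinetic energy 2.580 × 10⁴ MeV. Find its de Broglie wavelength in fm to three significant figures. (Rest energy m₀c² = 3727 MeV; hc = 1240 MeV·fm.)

λ = 0.0423 fm

Total energy E = KE + m₀c² = 2.580 × 10⁴ + 3727 = 29527 MeV.
(pc)² = E² − (m₀c²)² = (29527)² − (3727)² = 8.580 × 10⁸ MeV², so pc = 2.929 × 10⁴ MeV.
λ = hc/(pc) = 1240 MeV·fm / 2.929 × 10⁴ MeV = 0.0423 fm.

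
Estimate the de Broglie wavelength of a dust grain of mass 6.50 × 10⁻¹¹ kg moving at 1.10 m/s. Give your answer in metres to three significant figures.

p = mv = 6.50 × 10⁻¹¹ × 1.10 = 7.150 × 10⁻¹¹ kg·m/s.
λ = h/p = 6.626 × 10⁻³⁴ / 7.150 × 10⁻¹¹ = 9.27 × 10⁻²⁴ m.

λ = 9.27 × 10⁻²⁴ m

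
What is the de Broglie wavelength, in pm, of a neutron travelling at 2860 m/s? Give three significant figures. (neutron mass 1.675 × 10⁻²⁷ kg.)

λ = 138 pm

p = mv = 1.675 × 10⁻²⁷ × 2860 = 4.791 × 10⁻²⁴ kg·m/s.
λ = h/p = 6.626 × 10⁻³⁴ / 4.791 × 10⁻²⁴ = 1.38 × 10⁻¹⁰ m = 138 pm.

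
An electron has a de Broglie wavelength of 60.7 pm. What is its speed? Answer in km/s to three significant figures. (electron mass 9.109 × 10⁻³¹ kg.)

p = h/λ = 6.626 × 10⁻³⁴ / 6.070 × 10⁻¹¹ = 1.092 × 10⁻²³ kg·m/s.
v = p/m = 1.092 × 10⁻²³ / 9.109 × 10⁻³¹ = 1.20 × 10⁷ m/s = 1.20 × 10⁴ km/s.

v = 1.20 × 10⁴ km/s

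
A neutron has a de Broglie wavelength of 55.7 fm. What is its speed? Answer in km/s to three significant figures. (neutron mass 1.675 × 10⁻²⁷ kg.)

v = 7100 km/s

p = h/λ = 6.626 × 10⁻³⁴ / 5.570 × 10⁻¹⁴ = 1.190 × 10⁻²⁰ kg·m/s.
v = p/m = 1.190 × 10⁻²⁰ / 1.675 × 10⁻²⁷ = 7.10 × 10⁶ m/s = 7100 km/s.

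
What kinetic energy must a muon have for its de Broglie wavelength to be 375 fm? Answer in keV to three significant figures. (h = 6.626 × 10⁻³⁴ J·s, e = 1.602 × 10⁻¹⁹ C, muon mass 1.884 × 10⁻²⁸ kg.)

KE = 51.7 keV

p = h/λ = 6.626 × 10⁻³⁴ / 3.750 × 10⁻¹³ = 1.767 × 10⁻²¹ kg·m/s.
KE = p²/(2m) = (1.767 × 10⁻²¹)² / (2 × 1.884 × 10⁻²⁸) = 8.286 × 10⁻¹⁵ J = 51.7 keV.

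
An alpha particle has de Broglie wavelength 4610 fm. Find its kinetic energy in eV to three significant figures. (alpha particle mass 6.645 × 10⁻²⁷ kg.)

p = h/λ = 6.626 × 10⁻³⁴ / 4.610 × 10⁻¹² = 1.437 × 10⁻²² kg·m/s.
KE = p²/(2m) = (1.437 × 10⁻²²)² / (2 × 6.645 × 10⁻²⁷) = 1.554 × 10⁻¹⁸ J = 9.70 eV.

KE = 9.70 eV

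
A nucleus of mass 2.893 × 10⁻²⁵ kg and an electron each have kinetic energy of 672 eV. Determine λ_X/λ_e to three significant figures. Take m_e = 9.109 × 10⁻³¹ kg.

At fixed KE, p = √(2mKE) so λ = h/p ∝ 1/√m.
λ_X/λ_e = √(m_e/m_X) = √(9.109 × 10⁻³¹/2.893 × 10⁻²⁵) = √(3.149 × 10⁻⁶) = 1.77 × 10⁻³.

λ_X/λ_e = 1.77 × 10⁻³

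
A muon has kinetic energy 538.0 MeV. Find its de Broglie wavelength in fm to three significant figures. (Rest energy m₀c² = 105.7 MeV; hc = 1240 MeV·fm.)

λ = 1.95 fm

Total energy E = KE + m₀c² = 538.0 + 105.7 = 643.7 MeV.
(pc)² = E² − (m₀c²)² = (643.7)² − (105.7)² = 4.032 × 10⁵ MeV², so pc = 635.0 MeV.
λ = hc/(pc) = 1240 MeV·fm / 635.0 MeV = 1.95 fm.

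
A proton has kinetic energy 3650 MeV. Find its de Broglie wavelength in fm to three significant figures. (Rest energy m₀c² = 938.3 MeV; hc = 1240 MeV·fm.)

λ = 0.276 fm

Total energy E = KE + m₀c² = 3650 + 938.3 = 4588.3 MeV.
(pc)² = E² − (m₀c²)² = (4588.3)² − (938.3)² = 2.017 × 10⁷ MeV², so pc = 4491 MeV.
λ = hc/(pc) = 1240 MeV·fm / 4491 MeV = 0.276 fm.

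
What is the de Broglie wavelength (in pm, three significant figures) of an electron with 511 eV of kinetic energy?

λ = 54.3 pm

KE = 511 eV = 8.186 × 10⁻¹⁷ J.
p = √(2mKE) = √(2 × 9.109 × 10⁻³¹ × 8.186 × 10⁻¹⁷) = 1.221 × 10⁻²³ kg·m/s.
λ = h/p = 6.626 × 10⁻³⁴ / 1.221 × 10⁻²³ = 5.43 × 10⁻¹¹ m = 54.3 pm.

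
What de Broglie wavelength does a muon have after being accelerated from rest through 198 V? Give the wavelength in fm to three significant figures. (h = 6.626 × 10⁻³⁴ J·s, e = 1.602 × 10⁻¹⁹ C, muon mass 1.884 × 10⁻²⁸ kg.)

λ = 6060 fm

KE = eV = 1.602 × 10⁻¹⁹ × 198.0 = 3.172 × 10⁻¹⁷ J.
p = √(2mKE) = √(2 × 1.884 × 10⁻²⁸ × 3.172 × 10⁻¹⁷) = 1.093 × 10⁻²² kg·m/s.
λ = h/p = 6.626 × 10⁻³⁴ / 1.093 × 10⁻²² = 6.06 × 10⁻¹² m = 6060 fm.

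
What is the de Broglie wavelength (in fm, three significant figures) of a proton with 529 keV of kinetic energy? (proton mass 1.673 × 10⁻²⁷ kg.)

λ = 39.3 fm

KE = 529 keV = 8.475 × 10⁻¹⁴ J.
p = √(2mKE) = √(2 × 1.673 × 10⁻²⁷ × 8.475 × 10⁻¹⁴) = 1.684 × 10⁻²⁰ kg·m/s.
λ = h/p = 6.626 × 10⁻³⁴ / 1.684 × 10⁻²⁰ = 3.93 × 10⁻¹⁴ m = 39.3 fm.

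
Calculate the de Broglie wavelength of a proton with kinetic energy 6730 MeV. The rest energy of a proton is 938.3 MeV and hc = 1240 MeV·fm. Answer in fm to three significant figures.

Total energy E = KE + m₀c² = 6730 + 938.3 = 7668.3 MeV.
(pc)² = E² − (m₀c²)² = (7668.3)² − (938.3)² = 5.792 × 10⁷ MeV², so pc = 7611 MeV.
λ = hc/(pc) = 1240 MeV·fm / 7611 MeV = 0.163 fm.

λ = 0.163 fm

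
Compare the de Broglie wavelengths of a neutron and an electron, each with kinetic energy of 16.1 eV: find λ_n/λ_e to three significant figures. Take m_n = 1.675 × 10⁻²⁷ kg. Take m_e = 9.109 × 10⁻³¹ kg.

At fixed KE, p = √(2mKE) so λ = h/p ∝ 1/√m.
λ_n/λ_e = √(m_e/m_n) = √(9.109 × 10⁻³¹/1.675 × 10⁻²⁷) = √(5.438 × 10⁻⁴) = 0.0233.

λ_n/λ_e = 0.0233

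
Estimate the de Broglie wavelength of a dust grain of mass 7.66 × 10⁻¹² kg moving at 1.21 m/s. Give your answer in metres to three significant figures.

λ = 7.15 × 10⁻²³ m

p = mv = 7.66 × 10⁻¹² × 1.21 = 9.269 × 10⁻¹² kg·m/s.
λ = h/p = 6.626 × 10⁻³⁴ / 9.269 × 10⁻¹² = 7.15 × 10⁻²³ m.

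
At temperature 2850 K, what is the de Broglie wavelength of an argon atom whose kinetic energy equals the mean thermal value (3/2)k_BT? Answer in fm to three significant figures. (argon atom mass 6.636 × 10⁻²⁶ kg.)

KE = (3/2)k_BT = 1.5 × 1.381 × 10⁻²³ × 2850 = 5.904 × 10⁻²⁰ J.
p = √(2mKE) = √(2 × 6.636 × 10⁻²⁶ × 5.904 × 10⁻²⁰) = 8.852 × 10⁻²³ kg·m/s.
λ = h/p = 7.49 × 10⁻¹² m = 7490 fm.

λ = 7490 fm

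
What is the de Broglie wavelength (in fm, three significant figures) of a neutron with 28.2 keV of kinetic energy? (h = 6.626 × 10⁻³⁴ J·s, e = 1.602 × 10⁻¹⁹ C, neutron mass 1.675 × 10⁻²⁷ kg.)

λ = 170 fm

KE = 28.2 keV = 4.518 × 10⁻¹⁵ J.
p = √(2mKE) = √(2 × 1.675 × 10⁻²⁷ × 4.518 × 10⁻¹⁵) = 3.890 × 10⁻²¹ kg·m/s.
λ = h/p = 6.626 × 10⁻³⁴ / 3.890 × 10⁻²¹ = 1.70 × 10⁻¹³ m = 170 fm.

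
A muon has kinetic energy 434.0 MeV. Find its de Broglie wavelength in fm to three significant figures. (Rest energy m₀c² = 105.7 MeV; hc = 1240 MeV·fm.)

λ = 2.34 fm

Total energy E = KE + m₀c² = 434.0 + 105.7 = 539.7 MeV.
(pc)² = E² − (m₀c²)² = (539.7)² − (105.7)² = 2.801 × 10⁵ MeV², so pc = 529.2 MeV.
λ = hc/(pc) = 1240 MeV·fm / 529.2 MeV = 2.34 fm.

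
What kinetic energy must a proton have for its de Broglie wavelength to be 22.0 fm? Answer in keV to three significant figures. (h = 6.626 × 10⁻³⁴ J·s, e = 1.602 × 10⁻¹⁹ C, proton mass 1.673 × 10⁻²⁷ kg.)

KE = 1690 keV

p = h/λ = 6.626 × 10⁻³⁴ / 2.200 × 10⁻¹⁴ = 3.012 × 10⁻²⁰ kg·m/s.
KE = p²/(2m) = (3.012 × 10⁻²⁰)² / (2 × 1.673 × 10⁻²⁷) = 2.711 × 10⁻¹³ J = 1690 keV.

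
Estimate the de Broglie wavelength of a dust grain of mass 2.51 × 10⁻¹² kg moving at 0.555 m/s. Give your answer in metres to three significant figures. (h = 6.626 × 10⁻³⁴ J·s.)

p = mv = 2.51 × 10⁻¹² × 0.555 = 1.393 × 10⁻¹² kg·m/s.
λ = h/p = 6.626 × 10⁻³⁴ / 1.393 × 10⁻¹² = 4.76 × 10⁻²² m.

λ = 4.76 × 10⁻²² m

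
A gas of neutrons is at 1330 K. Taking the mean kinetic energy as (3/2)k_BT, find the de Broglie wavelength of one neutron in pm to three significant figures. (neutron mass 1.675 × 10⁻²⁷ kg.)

KE = (3/2)k_BT = 1.5 × 1.381 × 10⁻²³ × 1330 = 2.755 × 10⁻²⁰ J.
p = √(2mKE) = √(2 × 1.675 × 10⁻²⁷ × 2.755 × 10⁻²⁰) = 9.607 × 10⁻²⁴ kg·m/s.
λ = h/p = 6.90 × 10⁻¹¹ m = 69.0 pm.

λ = 69.0 pm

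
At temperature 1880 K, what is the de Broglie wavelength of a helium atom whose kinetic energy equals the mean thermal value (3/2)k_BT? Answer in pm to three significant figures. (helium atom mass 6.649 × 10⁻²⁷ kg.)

λ = 29.1 pm

KE = (3/2)k_BT = 1.5 × 1.381 × 10⁻²³ × 1880 = 3.894 × 10⁻²⁰ J.
p = √(2mKE) = √(2 × 6.649 × 10⁻²⁷ × 3.894 × 10⁻²⁰) = 2.276 × 10⁻²³ kg·m/s.
λ = h/p = 2.91 × 10⁻¹¹ m = 29.1 pm.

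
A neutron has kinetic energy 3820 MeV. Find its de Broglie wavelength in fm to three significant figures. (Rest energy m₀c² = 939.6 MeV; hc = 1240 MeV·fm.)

λ = 0.266 fm

Total energy E = KE + m₀c² = 3820 + 939.6 = 4759.6 MeV.
(pc)² = E² − (m₀c²)² = (4759.6)² − (939.6)² = 2.177 × 10⁷ MeV², so pc = 4666 MeV.
λ = hc/(pc) = 1240 MeV·fm / 4666 MeV = 0.266 fm.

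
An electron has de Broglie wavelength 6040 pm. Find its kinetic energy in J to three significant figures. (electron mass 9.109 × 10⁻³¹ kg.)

p = h/λ = 6.626 × 10⁻³⁴ / 6.040 × 10⁻⁹ = 1.097 × 10⁻²⁵ kg·m/s.
KE = p²/(2m) = (1.097 × 10⁻²⁵)² / (2 × 9.109 × 10⁻³¹) = 6.606 × 10⁻²¹ J = 6.61 × 10⁻²¹ J.

KE = 6.61 × 10⁻²¹ J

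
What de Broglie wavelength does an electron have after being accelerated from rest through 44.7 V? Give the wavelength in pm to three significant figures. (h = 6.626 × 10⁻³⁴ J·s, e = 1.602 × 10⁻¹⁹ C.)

KE = eV = 1.602 × 10⁻¹⁹ × 44.70 = 7.161 × 10⁻¹⁸ J.
p = √(2mKE) = √(2 × 9.109 × 10⁻³¹ × 7.161 × 10⁻¹⁸) = 3.612 × 10⁻²⁴ kg·m/s.
λ = h/p = 6.626 × 10⁻³⁴ / 3.612 × 10⁻²⁴ = 1.83 × 10⁻¹⁰ m = 183 pm.

λ = 183 pm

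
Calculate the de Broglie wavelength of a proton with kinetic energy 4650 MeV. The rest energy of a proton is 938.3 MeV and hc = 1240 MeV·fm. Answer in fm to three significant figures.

λ = 0.225 fm

Total energy E = KE + m₀c² = 4650 + 938.3 = 5588.3 MeV.
(pc)² = E² − (m₀c²)² = (5588.3)² − (938.3)² = 3.035 × 10⁷ MeV², so pc = 5509 MeV.
λ = hc/(pc) = 1240 MeV·fm / 5509 MeV = 0.225 fm.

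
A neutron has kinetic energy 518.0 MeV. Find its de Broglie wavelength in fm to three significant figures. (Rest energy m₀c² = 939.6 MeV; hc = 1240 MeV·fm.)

Total energy E = KE + m₀c² = 518.0 + 939.6 = 1457.6 MeV.
(pc)² = E² − (m₀c²)² = (1457.6)² − (939.6)² = 1.242 × 10⁶ MeV², so pc = 1114 MeV.
λ = hc/(pc) = 1240 MeV·fm / 1114 MeV = 1.11 fm.

λ = 1.11 fm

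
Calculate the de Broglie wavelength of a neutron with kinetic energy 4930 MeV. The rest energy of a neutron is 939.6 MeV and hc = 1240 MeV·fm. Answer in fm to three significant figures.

Total energy E = KE + m₀c² = 4930 + 939.6 = 5869.6 MeV.
(pc)² = E² − (m₀c²)² = (5869.6)² − (939.6)² = 3.357 × 10⁷ MeV², so pc = 5794 MeV.
λ = hc/(pc) = 1240 MeV·fm / 5794 MeV = 0.214 fm.

λ = 0.214 fm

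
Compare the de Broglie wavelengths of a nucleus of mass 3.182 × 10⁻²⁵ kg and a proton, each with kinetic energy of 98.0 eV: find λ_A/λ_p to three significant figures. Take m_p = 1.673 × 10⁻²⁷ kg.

λ_A/λ_p = 0.0725

At fixed KE, p = √(2mKE) so λ = h/p ∝ 1/√m.
λ_A/λ_p = √(m_p/m_A) = √(1.673 × 10⁻²⁷/3.182 × 10⁻²⁵) = √(5.258 × 10⁻³) = 0.0725.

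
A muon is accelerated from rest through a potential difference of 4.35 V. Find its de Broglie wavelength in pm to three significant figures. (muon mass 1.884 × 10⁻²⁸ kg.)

λ = 40.9 pm

KE = eV = 1.602 × 10⁻¹⁹ × 4.350 = 6.969 × 10⁻¹⁹ J.
p = √(2mKE) = √(2 × 1.884 × 10⁻²⁸ × 6.969 × 10⁻¹⁹) = 1.620 × 10⁻²³ kg·m/s.
λ = h/p = 6.626 × 10⁻³⁴ / 1.620 × 10⁻²³ = 4.09 × 10⁻¹¹ m = 40.9 pm.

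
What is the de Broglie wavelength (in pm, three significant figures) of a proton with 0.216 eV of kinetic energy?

KE = 0.216 eV = 3.460 × 10⁻²⁰ J.
p = √(2mKE) = √(2 × 1.673 × 10⁻²⁷ × 3.460 × 10⁻²⁰) = 1.076 × 10⁻²³ kg·m/s.
λ = h/p = 6.626 × 10⁻³⁴ / 1.076 × 10⁻²³ = 6.16 × 10⁻¹¹ m = 61.6 pm.

λ = 61.6 pm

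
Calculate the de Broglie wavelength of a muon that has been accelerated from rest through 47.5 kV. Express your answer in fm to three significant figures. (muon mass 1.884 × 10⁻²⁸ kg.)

λ = 391 fm

KE = eV = 1.602 × 10⁻¹⁹ × 4.750 × 10⁴ = 7.610 × 10⁻¹⁵ J.
p = √(2mKE) = √(2 × 1.884 × 10⁻²⁸ × 7.610 × 10⁻¹⁵) = 1.693 × 10⁻²¹ kg·m/s.
λ = h/p = 6.626 × 10⁻³⁴ / 1.693 × 10⁻²¹ = 3.91 × 10⁻¹³ m = 391 fm.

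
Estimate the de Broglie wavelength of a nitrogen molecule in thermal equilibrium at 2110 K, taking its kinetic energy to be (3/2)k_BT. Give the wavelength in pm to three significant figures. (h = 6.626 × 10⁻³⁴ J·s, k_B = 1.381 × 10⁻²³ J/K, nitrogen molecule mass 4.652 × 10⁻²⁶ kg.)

KE = (3/2)k_BT = 1.5 × 1.381 × 10⁻²³ × 2110 = 4.371 × 10⁻²⁰ J.
p = √(2mKE) = √(2 × 4.652 × 10⁻²⁶ × 4.371 × 10⁻²⁰) = 6.377 × 10⁻²³ kg·m/s.
λ = h/p = 1.04 × 10⁻¹¹ m = 10.4 pm.

λ = 10.4 pm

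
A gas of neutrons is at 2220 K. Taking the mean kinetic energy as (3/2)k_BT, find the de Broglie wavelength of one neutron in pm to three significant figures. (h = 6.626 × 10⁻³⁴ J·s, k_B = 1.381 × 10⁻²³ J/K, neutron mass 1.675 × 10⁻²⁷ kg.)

KE = (3/2)k_BT = 1.5 × 1.381 × 10⁻²³ × 2220 = 4.599 × 10⁻²⁰ J.
p = √(2mKE) = √(2 × 1.675 × 10⁻²⁷ × 4.599 × 10⁻²⁰) = 1.241 × 10⁻²³ kg·m/s.
λ = h/p = 5.34 × 10⁻¹¹ m = 53.4 pm.

λ = 53.4 pm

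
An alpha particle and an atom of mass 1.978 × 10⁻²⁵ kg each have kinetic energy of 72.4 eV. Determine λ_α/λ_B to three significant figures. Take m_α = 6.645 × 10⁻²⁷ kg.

λ_α/λ_B = 5.46

At fixed KE, p = √(2mKE) so λ = h/p ∝ 1/√m.
λ_α/λ_B = √(m_B/m_α) = √(1.978 × 10⁻²⁵/6.645 × 10⁻²⁷) = √(29.77) = 5.46.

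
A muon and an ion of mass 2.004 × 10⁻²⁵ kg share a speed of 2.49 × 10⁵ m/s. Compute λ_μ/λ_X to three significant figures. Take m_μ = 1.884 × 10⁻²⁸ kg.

λ_μ/λ_X = 1060

At fixed v, p = mv so λ = h/(mv) ∝ 1/m.
λ_μ/λ_X = m_X/m_μ = 2.004 × 10⁻²⁵/1.884 × 10⁻²⁸ = 1060.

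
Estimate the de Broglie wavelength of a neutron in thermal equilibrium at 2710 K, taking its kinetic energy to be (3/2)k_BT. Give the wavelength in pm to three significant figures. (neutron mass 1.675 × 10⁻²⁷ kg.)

KE = (3/2)k_BT = 1.5 × 1.381 × 10⁻²³ × 2710 = 5.614 × 10⁻²⁰ J.
p = √(2mKE) = √(2 × 1.675 × 10⁻²⁷ × 5.614 × 10⁻²⁰) = 1.371 × 10⁻²³ kg·m/s.
λ = h/p = 4.83 × 10⁻¹¹ m = 48.3 pm.

λ = 48.3 pm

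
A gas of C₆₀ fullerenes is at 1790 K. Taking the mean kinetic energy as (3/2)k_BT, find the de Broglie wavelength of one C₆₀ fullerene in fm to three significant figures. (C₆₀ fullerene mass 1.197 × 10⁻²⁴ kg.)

KE = (3/2)k_BT = 1.5 × 1.381 × 10⁻²³ × 1790 = 3.708 × 10⁻²⁰ J.
p = √(2mKE) = √(2 × 1.197 × 10⁻²⁴ × 3.708 × 10⁻²⁰) = 2.979 × 10⁻²² kg·m/s.
λ = h/p = 2.22 × 10⁻¹² m = 2220 fm.

λ = 2220 fm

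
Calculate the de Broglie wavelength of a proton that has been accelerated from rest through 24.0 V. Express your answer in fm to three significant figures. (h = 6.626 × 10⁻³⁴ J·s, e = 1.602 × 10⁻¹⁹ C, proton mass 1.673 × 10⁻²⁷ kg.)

KE = eV = 1.602 × 10⁻¹⁹ × 24.00 = 3.845 × 10⁻¹⁸ J.
p = √(2mKE) = √(2 × 1.673 × 10⁻²⁷ × 3.845 × 10⁻¹⁸) = 1.134 × 10⁻²² kg·m/s.
λ = h/p = 6.626 × 10⁻³⁴ / 1.134 × 10⁻²² = 5.84 × 10⁻¹² m = 5840 fm.

λ = 5840 fm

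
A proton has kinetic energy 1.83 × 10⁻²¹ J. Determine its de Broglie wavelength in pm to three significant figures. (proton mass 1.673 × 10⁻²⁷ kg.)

λ = 268 pm

p = √(2mKE) = √(2 × 1.673 × 10⁻²⁷ × 1.830 × 10⁻²¹) = 2.475 × 10⁻²⁴ kg·m/s.
λ = h/p = 6.626 × 10⁻³⁴ / 2.475 × 10⁻²⁴ = 2.68 × 10⁻¹⁰ m = 268 pm.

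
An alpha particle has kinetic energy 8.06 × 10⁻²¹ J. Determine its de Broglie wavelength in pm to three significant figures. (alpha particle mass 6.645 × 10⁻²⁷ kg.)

λ = 64.0 pm

p = √(2mKE) = √(2 × 6.645 × 10⁻²⁷ × 8.060 × 10⁻²¹) = 1.035 × 10⁻²³ kg·m/s.
λ = h/p = 6.626 × 10⁻³⁴ / 1.035 × 10⁻²³ = 6.40 × 10⁻¹¹ m = 64.0 pm.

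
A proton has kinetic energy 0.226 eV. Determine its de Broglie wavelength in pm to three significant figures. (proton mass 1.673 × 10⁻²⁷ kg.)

KE = 0.226 eV = 3.621 × 10⁻²⁰ J.
p = √(2mKE) = √(2 × 1.673 × 10⁻²⁷ × 3.621 × 10⁻²⁰) = 1.101 × 10⁻²³ kg·m/s.
λ = h/p = 6.626 × 10⁻³⁴ / 1.101 × 10⁻²³ = 6.02 × 10⁻¹¹ m = 60.2 pm.

λ = 60.2 pm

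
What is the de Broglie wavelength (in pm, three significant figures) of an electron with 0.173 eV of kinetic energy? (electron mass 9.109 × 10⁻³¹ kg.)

KE = 0.173 eV = 2.771 × 10⁻²⁰ J.
p = √(2mKE) = √(2 × 9.109 × 10⁻³¹ × 2.771 × 10⁻²⁰) = 2.247 × 10⁻²⁵ kg·m/s.
λ = h/p = 6.626 × 10⁻³⁴ / 2.247 × 10⁻²⁵ = 2.95 × 10⁻⁹ m = 2950 pm.

λ = 2950 pm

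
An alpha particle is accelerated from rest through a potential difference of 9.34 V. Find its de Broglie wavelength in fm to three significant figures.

KE = 2eV = 2 × 1.602 × 10⁻¹⁹ × 9.340 = 2.993 × 10⁻¹⁸ J.
p = √(2mKE) = √(2 × 6.645 × 10⁻²⁷ × 2.993 × 10⁻¹⁸) = 1.994 × 10⁻²² kg·m/s.
λ = h/p = 6.626 × 10⁻³⁴ / 1.994 × 10⁻²² = 3.32 × 10⁻¹² m = 3320 fm.

λ = 3320 fm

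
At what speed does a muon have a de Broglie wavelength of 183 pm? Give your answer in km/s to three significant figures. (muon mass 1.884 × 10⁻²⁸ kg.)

p = h/λ = 6.626 × 10⁻³⁴ / 1.830 × 10⁻¹⁰ = 3.621 × 10⁻²⁴ kg·m/s.
v = p/m = 3.621 × 10⁻²⁴ / 1.884 × 10⁻²⁸ = 1.92 × 10⁴ m/s = 19.2 km/s.

v = 19.2 km/s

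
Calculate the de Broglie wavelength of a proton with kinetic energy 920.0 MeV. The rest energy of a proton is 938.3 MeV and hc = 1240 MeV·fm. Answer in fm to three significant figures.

λ = 0.773 fm

Total energy E = KE + m₀c² = 920.0 + 938.3 = 1858.3 MeV.
(pc)² = E² − (m₀c²)² = (1858.3)² − (938.3)² = 2.573 × 10⁶ MeV², so pc = 1604 MeV.
λ = hc/(pc) = 1240 MeV·fm / 1604 MeV = 0.773 fm.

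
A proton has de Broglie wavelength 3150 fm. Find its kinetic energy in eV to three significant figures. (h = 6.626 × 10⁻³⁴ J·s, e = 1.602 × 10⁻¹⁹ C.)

p = h/λ = 6.626 × 10⁻³⁴ / 3.150 × 10⁻¹² = 2.103 × 10⁻²² kg·m/s.
KE = p²/(2m) = (2.103 × 10⁻²²)² / (2 × 1.673 × 10⁻²⁷) = 1.322 × 10⁻¹⁷ J = 82.5 eV.

KE = 82.5 eV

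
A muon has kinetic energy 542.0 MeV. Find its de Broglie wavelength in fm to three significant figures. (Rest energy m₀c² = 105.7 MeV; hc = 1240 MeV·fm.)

Total energy E = KE + m₀c² = 542.0 + 105.7 = 647.7 MeV.
(pc)² = E² − (m₀c²)² = (647.7)² − (105.7)² = 4.083 × 10⁵ MeV², so pc = 639.0 MeV.
λ = hc/(pc) = 1240 MeV·fm / 639.0 MeV = 1.94 fm.

λ = 1.94 fm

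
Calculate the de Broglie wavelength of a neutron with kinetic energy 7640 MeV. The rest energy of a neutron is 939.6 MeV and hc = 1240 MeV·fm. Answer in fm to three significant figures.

λ = 0.145 fm

Total energy E = KE + m₀c² = 7640 + 939.6 = 8579.6 MeV.
(pc)² = E² − (m₀c²)² = (8579.6)² − (939.6)² = 7.273 × 10⁷ MeV², so pc = 8528 MeV.
λ = hc/(pc) = 1240 MeV·fm / 8528 MeV = 0.145 fm.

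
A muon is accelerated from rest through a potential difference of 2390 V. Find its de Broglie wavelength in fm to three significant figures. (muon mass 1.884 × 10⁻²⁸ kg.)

λ = 1740 fm

KE = eV = 1.602 × 10⁻¹⁹ × 2390 = 3.829 × 10⁻¹⁶ J.
p = √(2mKE) = √(2 × 1.884 × 10⁻²⁸ × 3.829 × 10⁻¹⁶) = 3.798 × 10⁻²² kg·m/s.
λ = h/p = 6.626 × 10⁻³⁴ / 3.798 × 10⁻²² = 1.74 × 10⁻¹² m = 1740 fm.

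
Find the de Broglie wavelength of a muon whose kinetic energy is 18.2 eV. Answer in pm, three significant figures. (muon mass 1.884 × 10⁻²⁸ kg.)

KE = 18.2 eV = 2.916 × 10⁻¹⁸ J.
p = √(2mKE) = √(2 × 1.884 × 10⁻²⁸ × 2.916 × 10⁻¹⁸) = 3.315 × 10⁻²³ kg·m/s.
λ = h/p = 6.626 × 10⁻³⁴ / 3.315 × 10⁻²³ = 2.00 × 10⁻¹¹ m = 20.0 pm.

λ = 20.0 pm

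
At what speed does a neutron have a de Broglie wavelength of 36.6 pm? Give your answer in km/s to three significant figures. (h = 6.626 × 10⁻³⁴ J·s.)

p = h/λ = 6.626 × 10⁻³⁴ / 3.660 × 10⁻¹¹ = 1.810 × 10⁻²³ kg·m/s.
v = p/m = 1.810 × 10⁻²³ / 1.675 × 10⁻²⁷ = 1.08 × 10⁴ m/s = 10.8 km/s.

v = 10.8 km/s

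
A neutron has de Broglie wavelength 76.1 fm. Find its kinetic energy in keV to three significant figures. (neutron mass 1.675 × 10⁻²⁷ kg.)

KE = 141 keV

p = h/λ = 6.626 × 10⁻³⁴ / 7.610 × 10⁻¹⁴ = 8.707 × 10⁻²¹ kg·m/s.
KE = p²/(2m) = (8.707 × 10⁻²¹)² / (2 × 1.675 × 10⁻²⁷) = 2.263 × 10⁻¹⁴ J = 141 keV.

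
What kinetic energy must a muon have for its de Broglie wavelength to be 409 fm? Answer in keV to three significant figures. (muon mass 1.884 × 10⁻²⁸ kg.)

KE = 43.5 keV

p = h/λ = 6.626 × 10⁻³⁴ / 4.090 × 10⁻¹³ = 1.620 × 10⁻²¹ kg·m/s.
KE = p²/(2m) = (1.620 × 10⁻²¹)² / (2 × 1.884 × 10⁻²⁸) = 6.965 × 10⁻¹⁵ J = 43.5 keV.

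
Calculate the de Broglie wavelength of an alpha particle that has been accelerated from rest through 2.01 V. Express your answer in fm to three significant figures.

λ = 7160 fm

KE = 2eV = 2 × 1.602 × 10⁻¹⁹ × 2.010 = 6.440 × 10⁻¹⁹ J.
p = √(2mKE) = √(2 × 6.645 × 10⁻²⁷ × 6.440 × 10⁻¹⁹) = 9.251 × 10⁻²³ kg·m/s.
λ = h/p = 6.626 × 10⁻³⁴ / 9.251 × 10⁻²³ = 7.16 × 10⁻¹² m = 7160 fm.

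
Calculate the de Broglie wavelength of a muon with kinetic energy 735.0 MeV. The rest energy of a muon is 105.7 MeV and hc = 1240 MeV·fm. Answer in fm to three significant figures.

λ = 1.49 fm

Total energy E = KE + m₀c² = 735.0 + 105.7 = 840.7 MeV.
(pc)² = E² − (m₀c²)² = (840.7)² − (105.7)² = 6.956 × 10⁵ MeV², so pc = 834.0 MeV.
λ = hc/(pc) = 1240 MeV·fm / 834.0 MeV = 1.49 fm.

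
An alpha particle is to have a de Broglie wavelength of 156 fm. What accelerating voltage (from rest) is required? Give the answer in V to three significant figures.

p = h/λ = 6.626 × 10⁻³⁴ / 1.560 × 10⁻¹³ = 4.247 × 10⁻²¹ kg·m/s.
KE = p²/(2m) = 1.357 × 10⁻¹⁵ J.
V = KE/2e = 1.357 × 10⁻¹⁵ / (2 × 1.602 × 10⁻¹⁹) = 4240 V.

V = 4240 V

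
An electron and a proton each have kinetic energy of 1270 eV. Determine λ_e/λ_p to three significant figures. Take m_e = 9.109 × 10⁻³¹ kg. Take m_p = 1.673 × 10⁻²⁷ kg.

At fixed KE, p = √(2mKE) so λ = h/p ∝ 1/√m.
λ_e/λ_p = √(m_p/m_e) = √(1.673 × 10⁻²⁷/9.109 × 10⁻³¹) = √(1837) = 42.9.

λ_e/λ_p = 42.9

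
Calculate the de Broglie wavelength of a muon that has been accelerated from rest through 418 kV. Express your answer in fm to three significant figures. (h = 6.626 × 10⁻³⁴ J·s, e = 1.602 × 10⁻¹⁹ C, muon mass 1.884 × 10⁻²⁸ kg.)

KE = eV = 1.602 × 10⁻¹⁹ × 4.180 × 10⁵ = 6.696 × 10⁻¹⁴ J.
p = √(2mKE) = √(2 × 1.884 × 10⁻²⁸ × 6.696 × 10⁻¹⁴) = 5.023 × 10⁻²¹ kg·m/s.
λ = h/p = 6.626 × 10⁻³⁴ / 5.023 × 10⁻²¹ = 1.32 × 10⁻¹³ m = 132 fm.

λ = 132 fm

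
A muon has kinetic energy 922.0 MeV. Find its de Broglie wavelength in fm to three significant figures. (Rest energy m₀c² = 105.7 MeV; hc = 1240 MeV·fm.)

λ = 1.21 fm

Total energy E = KE + m₀c² = 922.0 + 105.7 = 1027.7 MeV.
(pc)² = E² − (m₀c²)² = (1027.7)² − (105.7)² = 1.045 × 10⁶ MeV², so pc = 1022 MeV.
λ = hc/(pc) = 1240 MeV·fm / 1022 MeV = 1.21 fm.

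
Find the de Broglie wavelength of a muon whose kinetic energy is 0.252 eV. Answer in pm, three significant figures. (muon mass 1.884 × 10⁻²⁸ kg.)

λ = 170 pm

KE = 0.252 eV = 4.037 × 10⁻²⁰ J.
p = √(2mKE) = √(2 × 1.884 × 10⁻²⁸ × 4.037 × 10⁻²⁰) = 3.900 × 10⁻²⁴ kg·m/s.
λ = h/p = 6.626 × 10⁻³⁴ / 3.900 × 10⁻²⁴ = 1.70 × 10⁻¹⁰ m = 170 pm.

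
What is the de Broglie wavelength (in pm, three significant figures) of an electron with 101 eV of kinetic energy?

KE = 101 eV = 1.618 × 10⁻¹⁷ J.
p = √(2mKE) = √(2 × 9.109 × 10⁻³¹ × 1.618 × 10⁻¹⁷) = 5.429 × 10⁻²⁴ kg·m/s.
λ = h/p = 6.626 × 10⁻³⁴ / 5.429 × 10⁻²⁴ = 1.22 × 10⁻¹⁰ m = 122 pm.

λ = 122 pm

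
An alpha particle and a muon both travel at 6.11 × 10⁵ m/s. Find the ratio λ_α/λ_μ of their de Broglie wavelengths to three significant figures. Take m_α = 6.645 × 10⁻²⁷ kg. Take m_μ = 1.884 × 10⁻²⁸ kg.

λ_α/λ_μ = 0.0284

At fixed v, p = mv so λ = h/(mv) ∝ 1/m.
λ_α/λ_μ = m_μ/m_α = 1.884 × 10⁻²⁸/6.645 × 10⁻²⁷ = 0.0284.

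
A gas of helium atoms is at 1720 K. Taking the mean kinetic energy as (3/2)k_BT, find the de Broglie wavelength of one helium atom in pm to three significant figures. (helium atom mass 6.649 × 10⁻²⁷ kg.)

KE = (3/2)k_BT = 1.5 × 1.381 × 10⁻²³ × 1720 = 3.563 × 10⁻²⁰ J.
p = √(2mKE) = √(2 × 6.649 × 10⁻²⁷ × 3.563 × 10⁻²⁰) = 2.177 × 10⁻²³ kg·m/s.
λ = h/p = 3.04 × 10⁻¹¹ m = 30.4 pm.

λ = 30.4 pm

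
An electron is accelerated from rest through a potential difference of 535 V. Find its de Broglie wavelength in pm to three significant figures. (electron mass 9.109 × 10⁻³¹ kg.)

λ = 53.0 pm

KE = eV = 1.602 × 10⁻¹⁹ × 535.0 = 8.571 × 10⁻¹⁷ J.
p = √(2mKE) = √(2 × 9.109 × 10⁻³¹ × 8.571 × 10⁻¹⁷) = 1.250 × 10⁻²³ kg·m/s.
λ = h/p = 6.626 × 10⁻³⁴ / 1.250 × 10⁻²³ = 5.30 × 10⁻¹¹ m = 53.0 pm.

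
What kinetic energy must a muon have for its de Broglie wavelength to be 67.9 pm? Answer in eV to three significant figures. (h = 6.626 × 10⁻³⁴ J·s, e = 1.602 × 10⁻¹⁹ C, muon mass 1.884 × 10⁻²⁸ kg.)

KE = 1.58 eV

p = h/λ = 6.626 × 10⁻³⁴ / 6.790 × 10⁻¹¹ = 9.758 × 10⁻²⁴ kg·m/s.
KE = p²/(2m) = (9.758 × 10⁻²⁴)² / (2 × 1.884 × 10⁻²⁸) = 2.527 × 10⁻¹⁹ J = 1.58 eV.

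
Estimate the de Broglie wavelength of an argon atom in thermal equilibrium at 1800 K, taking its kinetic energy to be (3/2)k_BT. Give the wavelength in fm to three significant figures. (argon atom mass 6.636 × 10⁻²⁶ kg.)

KE = (3/2)k_BT = 1.5 × 1.381 × 10⁻²³ × 1800 = 3.729 × 10⁻²⁰ J.
p = √(2mKE) = √(2 × 6.636 × 10⁻²⁶ × 3.729 × 10⁻²⁰) = 7.035 × 10⁻²³ kg·m/s.
λ = h/p = 9.42 × 10⁻¹² m = 9420 fm.

λ = 9420 fm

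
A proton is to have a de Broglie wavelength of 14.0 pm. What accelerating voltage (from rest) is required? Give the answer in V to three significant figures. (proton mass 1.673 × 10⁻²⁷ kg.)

V = 4.18 V

p = h/λ = 6.626 × 10⁻³⁴ / 1.400 × 10⁻¹¹ = 4.733 × 10⁻²³ kg·m/s.
KE = p²/(2m) = 6.695 × 10⁻¹⁹ J.
V = KE/e = 6.695 × 10⁻¹⁹ / (1.602 × 10⁻¹⁹) = 4.18 V.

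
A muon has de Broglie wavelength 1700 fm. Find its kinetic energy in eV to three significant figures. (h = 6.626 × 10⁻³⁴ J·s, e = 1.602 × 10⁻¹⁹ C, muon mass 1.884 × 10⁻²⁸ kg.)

KE = 2520 eV

p = h/λ = 6.626 × 10⁻³⁴ / 1.700 × 10⁻¹² = 3.898 × 10⁻²² kg·m/s.
KE = p²/(2m) = (3.898 × 10⁻²²)² / (2 × 1.884 × 10⁻²⁸) = 4.032 × 10⁻¹⁶ J = 2520 eV.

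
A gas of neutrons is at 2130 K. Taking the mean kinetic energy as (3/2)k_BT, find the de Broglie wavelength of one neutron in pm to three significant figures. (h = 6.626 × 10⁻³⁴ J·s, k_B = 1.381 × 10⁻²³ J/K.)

λ = 54.5 pm

KE = (3/2)k_BT = 1.5 × 1.381 × 10⁻²³ × 2130 = 4.412 × 10⁻²⁰ J.
p = √(2mKE) = √(2 × 1.675 × 10⁻²⁷ × 4.412 × 10⁻²⁰) = 1.216 × 10⁻²³ kg·m/s.
λ = h/p = 5.45 × 10⁻¹¹ m = 54.5 pm.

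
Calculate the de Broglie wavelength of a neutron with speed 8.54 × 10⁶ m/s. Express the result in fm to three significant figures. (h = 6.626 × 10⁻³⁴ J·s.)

p = mv = 1.675 × 10⁻²⁷ × 8.54 × 10⁶ = 1.430 × 10⁻²⁰ kg·m/s.
λ = h/p = 6.626 × 10⁻³⁴ / 1.430 × 10⁻²⁰ = 4.63 × 10⁻¹⁴ m = 46.3 fm.

λ = 46.3 fm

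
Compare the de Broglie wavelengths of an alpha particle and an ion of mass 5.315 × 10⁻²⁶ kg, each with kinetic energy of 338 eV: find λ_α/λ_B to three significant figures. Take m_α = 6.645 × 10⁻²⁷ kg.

At fixed KE, p = √(2mKE) so λ = h/p ∝ 1/√m.
λ_α/λ_B = √(m_B/m_α) = √(5.315 × 10⁻²⁶/6.645 × 10⁻²⁷) = √(7.998) = 2.83.

λ_α/λ_B = 2.83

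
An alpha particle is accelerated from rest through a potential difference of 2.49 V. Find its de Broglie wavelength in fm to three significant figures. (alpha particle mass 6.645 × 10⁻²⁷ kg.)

λ = 6430 fm

KE = 2eV = 2 × 1.602 × 10⁻¹⁹ × 2.490 = 7.978 × 10⁻¹⁹ J.
p = √(2mKE) = √(2 × 6.645 × 10⁻²⁷ × 7.978 × 10⁻¹⁹) = 1.030 × 10⁻²² kg·m/s.
λ = h/p = 6.626 × 10⁻³⁴ / 1.030 × 10⁻²² = 6.43 × 10⁻¹² m = 6430 fm.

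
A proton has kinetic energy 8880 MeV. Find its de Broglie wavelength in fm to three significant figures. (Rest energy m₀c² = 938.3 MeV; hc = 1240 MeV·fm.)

Total energy E = KE + m₀c² = 8880 + 938.3 = 9818.3 MeV.
(pc)² = E² − (m₀c²)² = (9818.3)² − (938.3)² = 9.552 × 10⁷ MeV², so pc = 9773 MeV.
λ = hc/(pc) = 1240 MeV·fm / 9773 MeV = 0.127 fm.

λ = 0.127 fm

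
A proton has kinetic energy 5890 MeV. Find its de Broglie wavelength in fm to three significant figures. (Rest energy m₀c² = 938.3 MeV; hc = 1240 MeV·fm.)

λ = 0.183 fm

Total energy E = KE + m₀c² = 5890 + 938.3 = 6828.3 MeV.
(pc)² = E² − (m₀c²)² = (6828.3)² − (938.3)² = 4.575 × 10⁷ MeV², so pc = 6764 MeV.
λ = hc/(pc) = 1240 MeV·fm / 6764 MeV = 0.183 fm.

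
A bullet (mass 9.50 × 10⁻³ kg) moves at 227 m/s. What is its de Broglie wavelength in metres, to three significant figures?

p = mv = 9.50 × 10⁻³ × 227 = 2.157 kg·m/s.
λ = h/p = 6.626 × 10⁻³⁴ / 2.157 = 3.07 × 10⁻³⁴ m.

λ = 3.07 × 10⁻³⁴ m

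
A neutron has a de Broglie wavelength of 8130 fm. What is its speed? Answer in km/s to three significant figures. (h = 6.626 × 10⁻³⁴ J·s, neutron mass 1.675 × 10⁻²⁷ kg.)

p = h/λ = 6.626 × 10⁻³⁴ / 8.130 × 10⁻¹² = 8.150 × 10⁻²³ kg·m/s.
v = p/m = 8.150 × 10⁻²³ / 1.675 × 10⁻²⁷ = 4.87 × 10⁴ m/s = 48.7 km/s.

v = 48.7 km/s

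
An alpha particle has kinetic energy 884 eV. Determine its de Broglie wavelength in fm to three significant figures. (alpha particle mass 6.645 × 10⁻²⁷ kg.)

λ = 483 fm

KE = 884 eV = 1.416 × 10⁻¹⁶ J.
p = √(2mKE) = √(2 × 6.645 × 10⁻²⁷ × 1.416 × 10⁻¹⁶) = 1.372 × 10⁻²¹ kg·m/s.
λ = h/p = 6.626 × 10⁻³⁴ / 1.372 × 10⁻²¹ = 4.83 × 10⁻¹³ m = 483 fm.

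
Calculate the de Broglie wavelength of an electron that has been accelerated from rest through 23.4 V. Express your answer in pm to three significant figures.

KE = eV = 1.602 × 10⁻¹⁹ × 23.40 = 3.749 × 10⁻¹⁸ J.
p = √(2mKE) = √(2 × 9.109 × 10⁻³¹ × 3.749 × 10⁻¹⁸) = 2.613 × 10⁻²⁴ kg·m/s.
λ = h/p = 6.626 × 10⁻³⁴ / 2.613 × 10⁻²⁴ = 2.54 × 10⁻¹⁰ m = 254 pm.

λ = 254 pm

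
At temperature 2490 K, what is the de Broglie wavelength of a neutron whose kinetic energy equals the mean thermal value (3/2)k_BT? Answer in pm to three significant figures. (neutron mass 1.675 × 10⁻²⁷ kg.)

KE = (3/2)k_BT = 1.5 × 1.381 × 10⁻²³ × 2490 = 5.158 × 10⁻²⁰ J.
p = √(2mKE) = √(2 × 1.675 × 10⁻²⁷ × 5.158 × 10⁻²⁰) = 1.315 × 10⁻²³ kg·m/s.
λ = h/p = 5.04 × 10⁻¹¹ m = 50.4 pm.

λ = 50.4 pm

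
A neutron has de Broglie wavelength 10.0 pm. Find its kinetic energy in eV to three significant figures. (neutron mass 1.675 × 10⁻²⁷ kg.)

p = h/λ = 6.626 × 10⁻³⁴ / 1.000 × 10⁻¹¹ = 6.626 × 10⁻²³ kg·m/s.
KE = p²/(2m) = (6.626 × 10⁻²³)² / (2 × 1.675 × 10⁻²⁷) = 1.311 × 10⁻¹⁸ J = 8.18 eV.

KE = 8.18 eV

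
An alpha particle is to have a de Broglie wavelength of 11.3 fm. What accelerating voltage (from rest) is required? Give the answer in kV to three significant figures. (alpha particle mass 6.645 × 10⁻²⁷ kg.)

V = 807 kV

p = h/λ = 6.626 × 10⁻³⁴ / 1.130 × 10⁻¹⁴ = 5.864 × 10⁻²⁰ kg·m/s.
KE = p²/(2m) = 2.587 × 10⁻¹³ J.
V = KE/2e = 2.587 × 10⁻¹³ / (2 × 1.602 × 10⁻¹⁹) = 807 kV.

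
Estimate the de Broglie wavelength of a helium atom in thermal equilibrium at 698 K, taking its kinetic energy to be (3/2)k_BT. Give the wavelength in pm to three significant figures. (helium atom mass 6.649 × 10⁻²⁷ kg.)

λ = 47.8 pm

KE = (3/2)k_BT = 1.5 × 1.381 × 10⁻²³ × 698 = 1.446 × 10⁻²⁰ J.
p = √(2mKE) = √(2 × 6.649 × 10⁻²⁷ × 1.446 × 10⁻²⁰) = 1.387 × 10⁻²³ kg·m/s.
λ = h/p = 4.78 × 10⁻¹¹ m = 47.8 pm.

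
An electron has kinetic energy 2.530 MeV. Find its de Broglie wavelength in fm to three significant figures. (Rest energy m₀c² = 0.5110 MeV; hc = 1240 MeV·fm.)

λ = 414 fm

Total energy E = KE + m₀c² = 2.530 + 0.5110 = 3.0410 MeV.
(pc)² = E² − (m₀c²)² = (3.0410)² − (0.5110)² = 8.987 MeV², so pc = 2.998 MeV.
λ = hc/(pc) = 1240 MeV·fm / 2.998 MeV = 414 fm.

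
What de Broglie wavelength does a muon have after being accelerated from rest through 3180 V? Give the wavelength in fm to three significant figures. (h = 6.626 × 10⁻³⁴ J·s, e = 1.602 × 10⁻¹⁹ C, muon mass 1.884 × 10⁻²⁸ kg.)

KE = eV = 1.602 × 10⁻¹⁹ × 3180 = 5.094 × 10⁻¹⁶ J.
p = √(2mKE) = √(2 × 1.884 × 10⁻²⁸ × 5.094 × 10⁻¹⁶) = 4.381 × 10⁻²² kg·m/s.
λ = h/p = 6.626 × 10⁻³⁴ / 4.381 × 10⁻²² = 1.51 × 10⁻¹² m = 1510 fm.

λ = 1510 fm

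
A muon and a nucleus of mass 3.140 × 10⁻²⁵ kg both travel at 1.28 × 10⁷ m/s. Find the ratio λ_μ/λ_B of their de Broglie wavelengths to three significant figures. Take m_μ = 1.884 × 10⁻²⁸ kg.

At fixed v, p = mv so λ = h/(mv) ∝ 1/m.
λ_μ/λ_B = m_B/m_μ = 3.140 × 10⁻²⁵/1.884 × 10⁻²⁸ = 1670.

λ_μ/λ_B = 1670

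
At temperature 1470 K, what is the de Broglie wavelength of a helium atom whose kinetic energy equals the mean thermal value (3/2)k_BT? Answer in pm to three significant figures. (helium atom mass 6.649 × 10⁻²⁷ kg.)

λ = 32.9 pm

KE = (3/2)k_BT = 1.5 × 1.381 × 10⁻²³ × 1470 = 3.045 × 10⁻²⁰ J.
p = √(2mKE) = √(2 × 6.649 × 10⁻²⁷ × 3.045 × 10⁻²⁰) = 2.012 × 10⁻²³ kg·m/s.
λ = h/p = 3.29 × 10⁻¹¹ m = 32.9 pm.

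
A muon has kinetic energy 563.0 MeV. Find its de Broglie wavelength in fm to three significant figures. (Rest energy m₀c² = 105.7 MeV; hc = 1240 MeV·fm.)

λ = 1.88 fm

Total energy E = KE + m₀c² = 563.0 + 105.7 = 668.7 MeV.
(pc)² = E² − (m₀c²)² = (668.7)² − (105.7)² = 4.360 × 10⁵ MeV², so pc = 660.3 MeV.
λ = hc/(pc) = 1240 MeV·fm / 660.3 MeV = 1.88 fm.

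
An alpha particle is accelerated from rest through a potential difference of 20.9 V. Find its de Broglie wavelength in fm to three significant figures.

KE = 2eV = 2 × 1.602 × 10⁻¹⁹ × 20.90 = 6.696 × 10⁻¹⁸ J.
p = √(2mKE) = √(2 × 6.645 × 10⁻²⁷ × 6.696 × 10⁻¹⁸) = 2.983 × 10⁻²² kg·m/s.
λ = h/p = 6.626 × 10⁻³⁴ / 2.983 × 10⁻²² = 2.22 × 10⁻¹² m = 2220 fm.

λ = 2220 fm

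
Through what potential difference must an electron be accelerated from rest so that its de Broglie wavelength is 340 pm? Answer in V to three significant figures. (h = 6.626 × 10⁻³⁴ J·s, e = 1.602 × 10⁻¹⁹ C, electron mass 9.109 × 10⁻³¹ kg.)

V = 13.0 V

p = h/λ = 6.626 × 10⁻³⁴ / 3.400 × 10⁻¹⁰ = 1.949 × 10⁻²⁴ kg·m/s.
KE = p²/(2m) = 2.085 × 10⁻¹⁸ J.
V = KE/e = 2.085 × 10⁻¹⁸ / (1.602 × 10⁻¹⁹) = 13.0 V.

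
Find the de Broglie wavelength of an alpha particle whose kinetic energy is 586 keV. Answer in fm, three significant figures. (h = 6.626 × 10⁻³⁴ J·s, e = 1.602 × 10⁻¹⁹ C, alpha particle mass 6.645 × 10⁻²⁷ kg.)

λ = 18.8 fm

KE = 586 keV = 9.388 × 10⁻¹⁴ J.
p = √(2mKE) = √(2 × 6.645 × 10⁻²⁷ × 9.388 × 10⁻¹⁴) = 3.532 × 10⁻²⁰ kg·m/s.
λ = h/p = 6.626 × 10⁻³⁴ / 3.532 × 10⁻²⁰ = 1.88 × 10⁻¹⁴ m = 18.8 fm.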